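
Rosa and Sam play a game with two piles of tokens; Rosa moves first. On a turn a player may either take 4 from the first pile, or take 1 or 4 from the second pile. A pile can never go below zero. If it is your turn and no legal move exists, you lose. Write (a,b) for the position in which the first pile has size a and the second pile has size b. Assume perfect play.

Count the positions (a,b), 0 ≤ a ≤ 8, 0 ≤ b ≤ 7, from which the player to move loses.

Use the standard recursion: the mover loses at a terminal position; elsewhere, the mover wins exactly when some move hands the opponent an L position.
Every move lowers a or b (never raises either), so fill the grid row by row in increasing a, and left to right within a row: each cell's successors are then already labelled.
      b=0  b=1  b=2  b=3  b=4  b=5  b=6  b=7
a=0:    L    W    L    W    W    L    W    L
a=1:    L    W    L    W    W    L    W    L
a=2:    L    W    L    W    W    L    W    L
a=3:    L    W    L    W    W    L    W    L
a=4:    W    L    W    L    W    W    L    W
a=5:    W    L    W    L    W    W    L    W
a=6:    W    L    W    L    W    W    L    W
a=7:    W    L    W    L    W    W    L    W
a=8:    L    W    L    W    W    L    W    L
Cells with no legal move (terminal, hence L): (0,0), (1,0), (2,0), (3,0).
The remaining L cells, each justified by listing all of its moves:
(0,2): only reaches (0,1)(W), which is W → L
(0,5): only reaches (0,4)(W), (0,1)(W), all W → L
(0,7): only reaches (0,6)(W), (0,3)(W), all W → L
(1,2): only reaches (1,1)(W), which is W → L
(1,5): only reaches (1,4)(W), (1,1)(W), all W → L
(1,7): only reaches (1,6)(W), (1,3)(W), all W → L
(2,2): only reaches (2,1)(W), which is W → L
(2,5): only reaches (2,4)(W), (2,1)(W), all W → L
(2,7): only reaches (2,6)(W), (2,3)(W), all W → L
(3,2): only reaches (3,1)(W), which is W → L
(3,5): only reaches (3,4)(W), (3,1)(W), all W → L
(3,7): only reaches (3,6)(W), (3,3)(W), all W → L
(4,1): only reaches (0,1)(W), (4,0)(W), all W → L
(4,3): only reaches (0,3)(W), (4,2)(W), all W → L
(4,6): only reaches (0,6)(W), (4,5)(W), (4,2)(W), all W → L
(5,1): only reaches (1,1)(W), (5,0)(W), all W → L
(5,3): only reaches (1,3)(W), (5,2)(W), all W → L
(5,6): only reaches (1,6)(W), (5,5)(W), (5,2)(W), all W → L
(6,1): only reaches (2,1)(W), (6,0)(W), all W → L
(6,3): only reaches (2,3)(W), (6,2)(W), all W → L
(6,6): only reaches (2,6)(W), (6,5)(W), (6,2)(W), all W → L
(7,1): only reaches (3,1)(W), (7,0)(W), all W → L
(7,3): only reaches (3,3)(W), (7,2)(W), all W → L
(7,6): only reaches (3,6)(W), (7,5)(W), (7,2)(W), all W → L
(8,0): only reaches (4,0)(W), which is W → L
(8,2): only reaches (4,2)(W), (8,1)(W), all W → L
(8,5): only reaches (4,5)(W), (8,4)(W), (8,1)(W), all W → L
(8,7): only reaches (4,7)(W), (8,6)(W), (8,3)(W), all W → L
Every other cell has at least one move into one of the L cells above, so it is W.
L cells per row: a=0: 4, a=1: 4, a=2: 4, a=3: 4, a=4: 3, a=5: 3, a=6: 3, a=7: 3, a=8: 4; total 32.

32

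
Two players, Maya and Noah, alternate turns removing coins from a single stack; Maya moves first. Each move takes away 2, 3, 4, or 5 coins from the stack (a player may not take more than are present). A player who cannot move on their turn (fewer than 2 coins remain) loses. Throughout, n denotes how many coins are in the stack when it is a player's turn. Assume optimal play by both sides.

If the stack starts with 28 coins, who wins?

Noah wins.

Work bottom-up. With no move the player to move loses. Otherwise the position is W if at least one move leads to an L position for the opponent, and L if every move leads to a W.
n=0: no move → L
n=1: no move → L
n=2: reaches L-position 0 → W
n=3: reaches L-position 1 → W
n=4: reaches L-position 1 → W
n=5: reaches L-position 1 → W
n=6: reaches L-position 1 → W
n=7: only reaches 5(W), 4(W), 3(W), 2(W), all W → L
n=8: only reaches 6(W), 5(W), 4(W), 3(W), all W → L
n=9: reaches L-position 7 → W
n=10: reaches L-position 8 → W
n=11: reaches L-position 8 → W
n=12: reaches L-position 8 → W
n=13: reaches L-position 8 → W
n=14: only reaches 12(W), 11(W), 10(W), 9(W), all W → L
n=15: only reaches 13(W), 12(W), 11(W), 10(W), all W → L
n=16: reaches L-position 14 → W
n=17: reaches L-position 15 → W
n=18: reaches L-position 15 → W
n=19: reaches L-position 15 → W
n=20: reaches L-position 15 → W
n=21: only reaches 19(W), 18(W), 17(W), 16(W), all W → L
n=22: only reaches 20(W), 19(W), 18(W), 17(W), all W → L
n=23: reaches L-position 21 → W
n=24: reaches L-position 22 → W
n=25: reaches L-position 22 → W
n=26: reaches L-position 22 → W
n=27: reaches L-position 22 → W
n=28: only reaches 26(W), 25(W), 24(W), 23(W), all W → L
The starting position 28 is L: whatever Maya does, the opponent receives a W position.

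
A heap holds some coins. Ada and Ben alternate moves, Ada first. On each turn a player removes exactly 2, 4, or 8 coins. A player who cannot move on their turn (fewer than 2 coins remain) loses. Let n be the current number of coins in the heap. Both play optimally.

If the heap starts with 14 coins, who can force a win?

Ada wins.

Compute win/loss labels from the base case upward. A position with no move is L. Any other position is W if it can reach an L in one move, else L.
n=0: no move → L
n=1: no move → L
n=2: W (go to 0, an L position)
n=3: W (go to 1, an L position)
n=4: W (go to 0, an L position)
n=5: W (go to 1, an L position)
n=6: L (options 4(W), 2(W) are all W)
n=7: L (options 5(W), 3(W) are all W)
n=8: W (go to 6, an L position)
n=9: W (go to 7, an L position)
n=10: W (go to 6, an L position)
n=11: W (go to 7, an L position)
n=12: L (options 10(W), 8(W), 4(W) are all W)
n=13: L (options 11(W), 9(W), 5(W) are all W)
n=14: W (go to 12, an L position)
From 14 Ada can remove 2, leaving 12, reaching an L position.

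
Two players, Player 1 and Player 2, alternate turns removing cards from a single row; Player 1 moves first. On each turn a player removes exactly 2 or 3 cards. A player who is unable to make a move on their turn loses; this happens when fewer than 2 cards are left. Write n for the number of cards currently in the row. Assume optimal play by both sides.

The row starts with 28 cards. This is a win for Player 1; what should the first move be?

Work bottom-up. With no move the player to move loses. Otherwise the position is W if at least one move leads to an L position for the opponent, and L if every move leads to a W.
n=0: no move → L
n=1: no move → L
n=2: W (go to 0, an L position)
n=3: W (go to 1, an L position)
n=4: W (go to 1, an L position)
n=5: L (options 3(W), 2(W) are all W)
n=6: L (options 4(W), 3(W) are all W)
n=7: W (go to 5, an L position)
n=8: W (go to 6, an L position)
n=9: W (go to 6, an L position)
n=10: L (options 8(W), 7(W) are all W)
n=11: L (options 9(W), 8(W) are all W)
n=12: W (go to 10, an L position)
n=13: W (go to 11, an L position)
n=14: W (go to 11, an L position)
n=15: L (options 13(W), 12(W) are all W)
n=16: L (options 14(W), 13(W) are all W)
n=17: W (go to 15, an L position)
n=18: W (go to 16, an L position)
n=19: W (go to 16, an L position)
n=20: L (options 18(W), 17(W) are all W)
n=21: L (options 19(W), 18(W) are all W)
n=22: W (go to 20, an L position)
n=23: W (go to 21, an L position)
n=24: W (go to 21, an L position)
n=25: L (options 23(W), 22(W) are all W)
n=26: L (options 24(W), 23(W) are all W)
n=27: W (go to 25, an L position)
n=28: W (go to 26, an L position)
From 28, the L positions reachable in one move are: 26, 25. Any move reaching one of these is winning.

Remove 2, leaving 26.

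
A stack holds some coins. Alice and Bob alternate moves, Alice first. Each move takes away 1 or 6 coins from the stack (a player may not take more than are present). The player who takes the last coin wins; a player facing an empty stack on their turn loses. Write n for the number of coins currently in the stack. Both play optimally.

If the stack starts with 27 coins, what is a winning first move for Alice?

Work bottom-up. With no move the player to move loses. Otherwise the position is W if at least one move leads to an L position for the opponent, and L if every move leads to a W.
n=0: no move → L
n=1: →0(L), so W
n=2: →1(W) only, which is W, so L
n=3: →2(L), so W
n=4: →3(W) only, which is W, so L
n=5: →4(L), so W
n=6: →0(L), so W
n=7: →6(W), 1(W) — all W, so L
n=8: →7(L), so W
n=9: →8(W), 3(W) — all W, so L
n=10: →9(L), so W
n=11: →10(W), 5(W) — all W, so L
n=12: →11(L), so W
n=13: →7(L), so W
n=14: →13(W), 8(W) — all W, so L
n=15: →14(L), so W
n=16: →15(W), 10(W) — all W, so L
n=17: →16(L), so W
n=18: →17(W), 12(W) — all W, so L
n=19: →18(L), so W
n=20: →14(L), so W
n=21: →20(W), 15(W) — all W, so L
n=22: →21(L), so W
n=23: →22(W), 17(W) — all W, so L
n=24: →23(L), so W
n=25: →24(W), 19(W) — all W, so L
n=26: →25(L), so W
n=27: →21(L), so W
From 27, the L positions reachable in one move are: 21.

Remove 6, leaving 21.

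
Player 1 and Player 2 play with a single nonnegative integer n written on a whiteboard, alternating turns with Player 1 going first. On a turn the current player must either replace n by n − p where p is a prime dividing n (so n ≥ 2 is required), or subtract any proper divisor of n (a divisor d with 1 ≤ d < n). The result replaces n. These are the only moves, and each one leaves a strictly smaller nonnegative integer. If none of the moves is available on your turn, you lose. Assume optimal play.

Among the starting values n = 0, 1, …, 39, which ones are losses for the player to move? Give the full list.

Positions with no move are L. A position that does have a move is losing for the player to move precisely when every available move leads to a winning position for the opponent. Fill in the labels:
n=0: no move → L
n=1: no move → L
n=2: W (go to 0, an L position)
n=3: W (go to 0, an L position)
n=4: L (options 2(W), 3(W) are all W)
n=5: W (go to 0, an L position)
n=6: W (go to 4, an L position)
n=7: W (go to 0, an L position)
n=8: W (go to 4, an L position)
n=9: L (options 6(W), 8(W) are all W)
n=10: W (go to 9, an L position)
n=11: W (go to 0, an L position)
n=12: W (go to 9, an L position)
n=13: W (go to 0, an L position)
n=14: L (options 7(W), 12(W), 13(W) are all W)
n=15: W (go to 14, an L position)
n=16: W (go to 14, an L position)
n=17: W (go to 0, an L position)
n=18: W (go to 9, an L position)
n=19: W (go to 0, an L position)
n=20: L (options 10(W), 15(W), 16(W), 18(W), 19(W) are all W)
n=21: W (go to 14, an L position)
n=22: W (go to 20, an L position)
n=23: W (go to 0, an L position)
n=24: W (go to 20, an L position)
n=25: W (go to 20, an L position)
n=26: L (options 13(W), 24(W), 25(W) are all W)
n=27: W (go to 26, an L position)
n=28: W (go to 14, an L position)
n=29: W (go to 0, an L position)
n=30: W (go to 20, an L position)
n=31: W (go to 0, an L position)
n=32: L (options 16(W), 24(W), 28(W), 30(W), 31(W) are all W)
n=33: W (go to 32, an L position)
n=34: W (go to 32, an L position)
n=35: L (options 28(W), 30(W), 34(W) are all W)
n=36: W (go to 32, an L position)
n=37: W (go to 0, an L position)
n=38: L (options 19(W), 36(W), 37(W) are all W)
n=39: W (go to 26, an L position)
The losing starting values of n are exactly the entries labelled L in this table (10 of them).

0, 1, 4, 9, 14, 20, 26, 32, 35, 38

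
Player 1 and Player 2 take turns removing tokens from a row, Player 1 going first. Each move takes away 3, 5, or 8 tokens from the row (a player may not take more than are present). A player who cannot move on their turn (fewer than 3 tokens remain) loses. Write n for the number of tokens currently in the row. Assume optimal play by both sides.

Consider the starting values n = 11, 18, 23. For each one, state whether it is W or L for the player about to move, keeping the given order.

11: L, 18: W, 23: L

Label each position W (a win for the player to move) or L (a loss). A position with no legal move is L; any other position is W exactly when some move reaches an L, and L when every move reaches a W.
n=0: no move → L
n=1: no move → L
n=2: no move → L
n=3: can move to 0, which is L ⇒ W
n=4: can move to 1, which is L ⇒ W
n=5: can move to 2, which is L ⇒ W
n=6: can move to 1, which is L ⇒ W
n=7: can move to 2, which is L ⇒ W
n=8: can move to 0, which is L ⇒ W
n=9: can move to 1, which is L ⇒ W
n=10: can move to 2, which is L ⇒ W
n=11: moves to 8(W), 6(W), 3(W); every one is W ⇒ L
n=12: moves to 9(W), 7(W), 4(W); every one is W ⇒ L
n=13: moves to 10(W), 8(W), 5(W); every one is W ⇒ L
n=14: can move to 11, which is L ⇒ W
n=15: can move to 12, which is L ⇒ W
n=16: can move to 13, which is L ⇒ W
n=17: can move to 12, which is L ⇒ W
n=18: can move to 13, which is L ⇒ W
n=19: can move to 11, which is L ⇒ W
n=20: can move to 12, which is L ⇒ W
n=21: can move to 13, which is L ⇒ W
n=22: moves to 19(W), 17(W), 14(W); every one is W ⇒ L
n=23: moves to 20(W), 18(W), 15(W); every one is W ⇒ L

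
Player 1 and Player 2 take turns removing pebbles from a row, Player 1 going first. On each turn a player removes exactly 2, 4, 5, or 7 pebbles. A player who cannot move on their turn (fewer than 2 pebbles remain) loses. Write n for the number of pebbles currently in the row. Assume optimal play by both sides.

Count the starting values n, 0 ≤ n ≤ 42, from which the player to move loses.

10

Work bottom-up. With no move the player to move loses. Otherwise the position is W if at least one move leads to an L position for the opponent, and L if every move leads to a W.
n=0: no move → L
n=1: no move → L
n=2: W (go to 0, an L position)
n=3: W (go to 1, an L position)
n=4: W (go to 0, an L position)
n=5: W (go to 1, an L position)
n=6: W (go to 1, an L position)
n=7: W (go to 0, an L position)
n=8: W (go to 1, an L position)
n=9: L (options 7(W), 5(W), 4(W), 2(W) are all W)
n=10: L (options 8(W), 6(W), 5(W), 3(W) are all W)
n=11: W (go to 9, an L position)
n=12: W (go to 10, an L position)
n=13: W (go to 9, an L position)
n=14: W (go to 10, an L position)
n=15: W (go to 10, an L position)
n=16: W (go to 9, an L position)
n=17: W (go to 10, an L position)
n=18: L (options 16(W), 14(W), 13(W), 11(W) are all W)
n=19: L (options 17(W), 15(W), 14(W), 12(W) are all W)
n=20: W (go to 18, an L position)
n=21: W (go to 19, an L position)
n=22: W (go to 18, an L position)
n=23: W (go to 19, an L position)
n=24: W (go to 19, an L position)
n=25: W (go to 18, an L position)
n=26: W (go to 19, an L position)
n=27: L (options 25(W), 23(W), 22(W), 20(W) are all W)
n=28: L (options 26(W), 24(W), 23(W), 21(W) are all W)
n=29: W (go to 27, an L position)
n=30: W (go to 28, an L position)
n=31: W (go to 27, an L position)
n=32: W (go to 28, an L position)
n=33: W (go to 28, an L position)
n=34: W (go to 27, an L position)
n=35: W (go to 28, an L position)
n=36: L (options 34(W), 32(W), 31(W), 29(W) are all W)
n=37: L (options 35(W), 33(W), 32(W), 30(W) are all W)
n=38: W (go to 36, an L position)
n=39: W (go to 37, an L position)
n=40: W (go to 36, an L position)
n=41: W (go to 37, an L position)
n=42: W (go to 37, an L position)
L entries with 0 ≤ n ≤ 42: n = 0, 1, 9, 10, 18, 19, 27, 28, 36, 37; that makes 10.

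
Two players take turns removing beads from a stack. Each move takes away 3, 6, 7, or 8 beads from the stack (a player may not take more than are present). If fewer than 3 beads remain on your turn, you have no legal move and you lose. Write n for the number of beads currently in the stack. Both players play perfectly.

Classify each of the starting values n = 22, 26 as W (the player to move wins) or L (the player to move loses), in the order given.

Compute win/loss labels from the base case upward. A position with no move is L. Any other position is W if it can reach an L in one move, else L.
n=0: no move → L
n=1: no move → L
n=2: no move → L
n=3: can move to 0, which is L ⇒ W
n=4: can move to 1, which is L ⇒ W
n=5: can move to 2, which is L ⇒ W
n=6: can move to 0, which is L ⇒ W
n=7: can move to 1, which is L ⇒ W
n=8: can move to 2, which is L ⇒ W
n=9: can move to 2, which is L ⇒ W
n=10: can move to 2, which is L ⇒ W
n=11: moves to 8(W), 5(W), 4(W), 3(W); every one is W ⇒ L
n=12: moves to 9(W), 6(W), 5(W), 4(W); every one is W ⇒ L
n=13: moves to 10(W), 7(W), 6(W), 5(W); every one is W ⇒ L
n=14: can move to 11, which is L ⇒ W
n=15: can move to 12, which is L ⇒ W
n=16: can move to 13, which is L ⇒ W
n=17: can move to 11, which is L ⇒ W
n=18: can move to 12, which is L ⇒ W
n=19: can move to 13, which is L ⇒ W
n=20: can move to 13, which is L ⇒ W
n=21: can move to 13, which is L ⇒ W
n=22: moves to 19(W), 16(W), 15(W), 14(W); every one is W ⇒ L
n=23: moves to 20(W), 17(W), 16(W), 15(W); every one is W ⇒ L
n=24: moves to 21(W), 18(W), 17(W), 16(W); every one is W ⇒ L
n=25: can move to 22, which is L ⇒ W
n=26: can move to 23, which is L ⇒ W

22: L, 26: W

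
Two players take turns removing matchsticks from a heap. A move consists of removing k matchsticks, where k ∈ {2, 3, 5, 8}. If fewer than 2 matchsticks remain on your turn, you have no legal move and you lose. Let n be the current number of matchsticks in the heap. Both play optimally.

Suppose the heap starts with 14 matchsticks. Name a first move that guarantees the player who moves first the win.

Remove 3, leaving 11.

Label each position W (a win for the player to move) or L (a loss). A position with no legal move is L; any other position is W exactly when some move reaches an L, and L when every move reaches a W.
n=0: no move → L
n=1: no move → L
n=2: reaches L-position 0 → W
n=3: reaches L-position 1 → W
n=4: reaches L-position 1 → W
n=5: reaches L-position 0 → W
n=6: reaches L-position 1 → W
n=7: only reaches 5(W), 4(W), 2(W), all W → L
n=8: reaches L-position 0 → W
n=9: reaches L-position 7 → W
n=10: reaches L-position 7 → W
n=11: only reaches 9(W), 8(W), 6(W), 3(W), all W → L
n=12: reaches L-position 7 → W
n=13: reaches L-position 11 → W
n=14: reaches L-position 11 → W
From 14, the L positions reachable in one move are: 11.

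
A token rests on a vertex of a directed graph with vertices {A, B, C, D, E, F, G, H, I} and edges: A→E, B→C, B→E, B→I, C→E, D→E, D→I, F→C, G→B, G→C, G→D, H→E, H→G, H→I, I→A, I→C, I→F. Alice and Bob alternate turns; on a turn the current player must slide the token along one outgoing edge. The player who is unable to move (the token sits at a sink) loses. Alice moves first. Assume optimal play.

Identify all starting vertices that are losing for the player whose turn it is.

E, F, G

Label each position W (a win for the player to move) or L (a loss). A position with no legal move is L; any other position is W exactly when some move reaches an L, and L when every move reaches a W.
Every edge goes from a vertex to one that appears earlier in the order E, C, A, F, I, B, D, G, H, so processing vertices in that order labels each vertex after all of its successors.
E: no outgoing edge → L
C: reaches L-position E → W
A: reaches L-position E → W
F: only reaches C(W), which is W → L
I: reaches L-position F → W
B: reaches L-position E → W
D: reaches L-position E → W
G: only reaches D(W), B(W), C(W), all W → L
H: reaches L-position G → W
The losing starting vertices are exactly the entries labelled L in this table (3 of them).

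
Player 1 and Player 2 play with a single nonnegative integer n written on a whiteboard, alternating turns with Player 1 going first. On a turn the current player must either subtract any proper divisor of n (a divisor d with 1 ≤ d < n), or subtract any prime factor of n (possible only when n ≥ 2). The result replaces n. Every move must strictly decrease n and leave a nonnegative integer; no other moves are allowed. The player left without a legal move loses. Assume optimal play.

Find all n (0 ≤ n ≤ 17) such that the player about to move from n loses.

0, 1, 4, 9, 14

Label each position W (a win for the player to move) or L (a loss). A position with no legal move is L; any other position is W exactly when some move reaches an L, and L when every move reaches a W.
n=0: no move → L
n=1: no move → L
n=2: reaches L-position 0 → W
n=3: reaches L-position 0 → W
n=4: only reaches 2(W), 3(W), all W → L
n=5: reaches L-position 0 → W
n=6: reaches L-position 4 → W
n=7: reaches L-position 0 → W
n=8: reaches L-position 4 → W
n=9: only reaches 6(W), 8(W), all W → L
n=10: reaches L-position 9 → W
n=11: reaches L-position 0 → W
n=12: reaches L-position 9 → W
n=13: reaches L-position 0 → W
n=14: only reaches 7(W), 12(W), 13(W), all W → L
n=15: reaches L-position 14 → W
n=16: reaches L-position 14 → W
n=17: reaches L-position 0 → W
Reading off the rows marked L gives the requested list; there are 5 such values of n.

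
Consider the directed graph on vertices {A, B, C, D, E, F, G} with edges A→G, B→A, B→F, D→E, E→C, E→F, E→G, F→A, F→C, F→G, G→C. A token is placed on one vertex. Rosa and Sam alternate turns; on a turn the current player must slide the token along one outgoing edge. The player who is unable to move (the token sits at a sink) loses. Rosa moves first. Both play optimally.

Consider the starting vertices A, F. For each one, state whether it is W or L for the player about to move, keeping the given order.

Compute win/loss labels from the base case upward. A position with no move is L. Any other position is W if it can reach an L in one move, else L.
Every edge goes from a vertex to one that appears earlier in the order C, G, A, F, E, B, D, so processing vertices in that order labels each vertex after all of its successors.
C: no outgoing edge → L
G: W (go to C, an L position)
A: L (sole option G(W) is W)
F: W (go to A, an L position)
E: W (go to C, an L position)
B: W (go to A, an L position)
D: L (sole option E(W) is W)

A: L, F: W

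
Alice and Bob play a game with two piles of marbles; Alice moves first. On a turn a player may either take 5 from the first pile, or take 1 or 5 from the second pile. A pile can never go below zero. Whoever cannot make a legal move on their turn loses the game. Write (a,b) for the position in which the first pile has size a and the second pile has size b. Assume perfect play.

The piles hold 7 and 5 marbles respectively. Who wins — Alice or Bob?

Bob wins.

Positions with no move are L. A position that does have a move is losing for the player to move precisely when every available move leads to a winning position for the opponent. Fill in the labels:
No move ever increases a pile, so every position that can arise here has a ≤ 7 and b ≤ 5; it is enough to label the cells with 0 ≤ a ≤ 7 and 0 ≤ b ≤ 5.
Every move lowers a or b (never raises either), so fill the grid row by row in increasing a, and left to right within a row: each cell's successors are then already labelled.
      b=0  b=1  b=2  b=3  b=4  b=5
a=0:    L    W    L    W    L    W
a=1:    L    W    L    W    L    W
a=2:    L    W    L    W    L    W
a=3:    L    W    L    W    L    W
a=4:    L    W    L    W    L    W
a=5:    W    L    W    L    W    L
a=6:    W    L    W    L    W    L
a=7:    W    L    W    L    W    L
Cells with no legal move (terminal, hence L): (0,0), (1,0), (2,0), (3,0), (4,0).
The remaining L cells, each justified by listing all of its moves:
(0,2): the only move is to (0,1)(W), a W ⇒ L
(0,4): the only move is to (0,3)(W), a W ⇒ L
(1,2): the only move is to (1,1)(W), a W ⇒ L
(1,4): the only move is to (1,3)(W), a W ⇒ L
(2,2): the only move is to (2,1)(W), a W ⇒ L
(2,4): the only move is to (2,3)(W), a W ⇒ L
(3,2): the only move is to (3,1)(W), a W ⇒ L
(3,4): the only move is to (3,3)(W), a W ⇒ L
(4,2): the only move is to (4,1)(W), a W ⇒ L
(4,4): the only move is to (4,3)(W), a W ⇒ L
(5,1): moves to (0,1)(W), (5,0)(W); every one is W ⇒ L
(5,3): moves to (0,3)(W), (5,2)(W); every one is W ⇒ L
(5,5): moves to (0,5)(W), (5,4)(W), (5,0)(W); every one is W ⇒ L
(6,1): moves to (1,1)(W), (6,0)(W); every one is W ⇒ L
(6,3): moves to (1,3)(W), (6,2)(W); every one is W ⇒ L
(6,5): moves to (1,5)(W), (6,4)(W), (6,0)(W); every one is W ⇒ L
(7,1): moves to (2,1)(W), (7,0)(W); every one is W ⇒ L
(7,3): moves to (2,3)(W), (7,2)(W); every one is W ⇒ L
(7,5): moves to (2,5)(W), (7,4)(W), (7,0)(W); every one is W ⇒ L
Every other cell has at least one move into one of the L cells above, so it is W.
Every move from (7,5) reaches a W position, so the mover loses.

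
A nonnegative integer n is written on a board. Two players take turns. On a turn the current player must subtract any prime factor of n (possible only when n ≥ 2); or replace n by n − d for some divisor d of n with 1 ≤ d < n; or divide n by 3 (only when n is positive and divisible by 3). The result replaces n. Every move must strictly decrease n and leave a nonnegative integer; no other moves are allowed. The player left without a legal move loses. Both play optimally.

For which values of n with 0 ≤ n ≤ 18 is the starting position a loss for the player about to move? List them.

0, 1, 4, 9, 14

Work bottom-up. With no move the player to move loses. Otherwise the position is W if at least one move leads to an L position for the opponent, and L if every move leads to a W.
n=0: no move → L
n=1: no move → L
n=2: can move to 0, which is L ⇒ W
n=3: can move to 0, which is L ⇒ W
n=4: moves to 2(W), 3(W); every one is W ⇒ L
n=5: can move to 0, which is L ⇒ W
n=6: can move to 4, which is L ⇒ W
n=7: can move to 0, which is L ⇒ W
n=8: can move to 4, which is L ⇒ W
n=9: moves to 3(W), 6(W), 8(W); every one is W ⇒ L
n=10: can move to 9, which is L ⇒ W
n=11: can move to 0, which is L ⇒ W
n=12: can move to 4, which is L ⇒ W
n=13: can move to 0, which is L ⇒ W
n=14: moves to 7(W), 12(W), 13(W); every one is W ⇒ L
n=15: can move to 14, which is L ⇒ W
n=16: can move to 14, which is L ⇒ W
n=17: can move to 0, which is L ⇒ W
n=18: can move to 9, which is L ⇒ W
The losing starting values of n are exactly the entries labelled L in this table (5 of them).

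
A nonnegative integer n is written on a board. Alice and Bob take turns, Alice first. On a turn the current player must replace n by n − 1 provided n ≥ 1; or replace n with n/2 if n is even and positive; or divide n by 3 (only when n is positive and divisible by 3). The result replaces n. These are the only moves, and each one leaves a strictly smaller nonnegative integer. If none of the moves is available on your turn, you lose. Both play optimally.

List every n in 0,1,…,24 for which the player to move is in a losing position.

0, 2, 5, 7, 9, 11, 13, 16, 19, 23

Work bottom-up. With no move the player to move loses. Otherwise the position is W if at least one move leads to an L position for the opponent, and L if every move leads to a W.
n=0: no move → L
n=1: can move to 0, which is L ⇒ W
n=2: the only move is to 1(W), a W ⇒ L
n=3: can move to 2, which is L ⇒ W
n=4: can move to 2, which is L ⇒ W
n=5: the only move is to 4(W), a W ⇒ L
n=6: can move to 2, which is L ⇒ W
n=7: the only move is to 6(W), a W ⇒ L
n=8: can move to 7, which is L ⇒ W
n=9: moves to 3(W), 8(W); every one is W ⇒ L
n=10: can move to 5, which is L ⇒ W
n=11: the only move is to 10(W), a W ⇒ L
n=12: can move to 11, which is L ⇒ W
n=13: the only move is to 12(W), a W ⇒ L
n=14: can move to 7, which is L ⇒ W
n=15: can move to 5, which is L ⇒ W
n=16: moves to 8(W), 15(W); every one is W ⇒ L
n=17: can move to 16, which is L ⇒ W
n=18: can move to 9, which is L ⇒ W
n=19: the only move is to 18(W), a W ⇒ L
n=20: can move to 19, which is L ⇒ W
n=21: can move to 7, which is L ⇒ W
n=22: can move to 11, which is L ⇒ W
n=23: the only move is to 22(W), a W ⇒ L
n=24: can move to 23, which is L ⇒ W
The losing starting values of n are exactly the entries labelled L in this table (10 of them).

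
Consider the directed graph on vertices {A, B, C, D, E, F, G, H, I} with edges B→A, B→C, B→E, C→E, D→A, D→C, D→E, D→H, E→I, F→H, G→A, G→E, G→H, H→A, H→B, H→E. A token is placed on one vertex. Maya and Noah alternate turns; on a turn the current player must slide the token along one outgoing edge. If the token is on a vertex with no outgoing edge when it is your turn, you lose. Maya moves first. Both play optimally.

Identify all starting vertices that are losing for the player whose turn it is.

Positions with no move are L. A position that does have a move is losing for the player to move precisely when every available move leads to a winning position for the opponent. Fill in the labels:
Every edge goes from a vertex to one that appears earlier in the order I, A, E, C, B, H, G, D, F, so processing vertices in that order labels each vertex after all of its successors.
I: no outgoing edge → L
A: no outgoing edge → L
E: →I(L), so W
C: →E(W) only, which is W, so L
B: →C(L), so W
H: →A(L), so W
G: →A(L), so W
D: →C(L), so W
F: →H(W) only, which is W, so L
The losing starting vertices are exactly the entries labelled L in this table (4 of them).

A, C, F, I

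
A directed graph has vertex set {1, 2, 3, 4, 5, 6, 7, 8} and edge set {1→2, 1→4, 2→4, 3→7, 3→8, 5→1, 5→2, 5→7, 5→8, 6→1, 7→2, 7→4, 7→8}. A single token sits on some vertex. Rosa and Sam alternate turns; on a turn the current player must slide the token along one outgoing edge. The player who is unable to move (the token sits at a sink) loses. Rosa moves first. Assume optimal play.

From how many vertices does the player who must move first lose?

3

Positions with no move are L. A position that does have a move is losing for the player to move precisely when every available move leads to a winning position for the opponent. Fill in the labels:
Every edge goes from a vertex to one that appears earlier in the order 8, 4, 2, 1, 7, 5, 6, 3, so processing vertices in that order labels each vertex after all of its successors.
8: no outgoing edge → L
4: no outgoing edge → L
2: can move to 4, which is L ⇒ W
1: can move to 4, which is L ⇒ W
7: can move to 4, which is L ⇒ W
5: can move to 8, which is L ⇒ W
6: the only move is to 1(W), a W ⇒ L
3: can move to 8, which is L ⇒ W
The L vertices are 4, 6, 8; that is 3 in all.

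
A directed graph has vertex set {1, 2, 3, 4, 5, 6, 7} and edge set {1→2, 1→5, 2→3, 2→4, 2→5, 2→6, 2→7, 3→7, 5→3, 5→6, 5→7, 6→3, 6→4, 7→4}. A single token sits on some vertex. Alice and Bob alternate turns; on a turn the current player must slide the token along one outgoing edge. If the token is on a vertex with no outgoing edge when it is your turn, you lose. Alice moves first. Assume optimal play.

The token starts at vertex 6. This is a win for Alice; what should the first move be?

Move to 3.

Positions with no move are L. A position that does have a move is losing for the player to move precisely when every available move leads to a winning position for the opponent. Fill in the labels:
Every edge goes from a vertex to one that appears earlier in the order 4, 7, 3, 6, 5, 2, 1, so processing vertices in that order labels each vertex after all of its successors.
4: no outgoing edge → L
7: can move to 4, which is L ⇒ W
3: the only move is to 7(W), a W ⇒ L
6: can move to 3, which is L ⇒ W
5: can move to 3, which is L ⇒ W
2: can move to 3, which is L ⇒ W
1: moves to 2(W), 5(W); every one is W ⇒ L
From 6, the L positions reachable in one move are: 3, 4. Any move reaching one of these is winning.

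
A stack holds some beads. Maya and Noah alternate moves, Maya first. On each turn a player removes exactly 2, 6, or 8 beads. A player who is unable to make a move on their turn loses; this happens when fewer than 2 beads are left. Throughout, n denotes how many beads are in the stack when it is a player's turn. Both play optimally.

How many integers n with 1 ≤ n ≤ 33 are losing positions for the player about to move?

Classify positions by backward induction: terminal positions (no move available) are L. From any other position, the mover wins iff some move reaches an L.
n=0: no move → L
n=1: no move → L
n=2: can move to 0, which is L ⇒ W
n=3: can move to 1, which is L ⇒ W
n=4: the only move is to 2(W), a W ⇒ L
n=5: the only move is to 3(W), a W ⇒ L
n=6: can move to 4, which is L ⇒ W
n=7: can move to 5, which is L ⇒ W
n=8: can move to 0, which is L ⇒ W
n=9: can move to 1, which is L ⇒ W
n=10: can move to 4, which is L ⇒ W
n=11: can move to 5, which is L ⇒ W
n=12: can move to 4, which is L ⇒ W
n=13: can move to 5, which is L ⇒ W
n=14: moves to 12(W), 8(W), 6(W); every one is W ⇒ L
n=15: moves to 13(W), 9(W), 7(W); every one is W ⇒ L
n=16: can move to 14, which is L ⇒ W
n=17: can move to 15, which is L ⇒ W
n=18: moves to 16(W), 12(W), 10(W); every one is W ⇒ L
n=19: moves to 17(W), 13(W), 11(W); every one is W ⇒ L
n=20: can move to 18, which is L ⇒ W
n=21: can move to 19, which is L ⇒ W
n=22: can move to 14, which is L ⇒ W
n=23: can move to 15, which is L ⇒ W
n=24: can move to 18, which is L ⇒ W
n=25: can move to 19, which is L ⇒ W
n=26: can move to 18, which is L ⇒ W
n=27: can move to 19, which is L ⇒ W
n=28: moves to 26(W), 22(W), 20(W); every one is W ⇒ L
n=29: moves to 27(W), 23(W), 21(W); every one is W ⇒ L
n=30: can move to 28, which is L ⇒ W
n=31: can move to 29, which is L ⇒ W
n=32: moves to 30(W), 26(W), 24(W); every one is W ⇒ L
n=33: moves to 31(W), 27(W), 25(W); every one is W ⇒ L
L entries with 1 ≤ n ≤ 33 (n=0 is outside the asked range and is not counted): n = 1, 4, 5, 14, 15, 18, 19, 28, 29, 32, 33; that makes 11.

11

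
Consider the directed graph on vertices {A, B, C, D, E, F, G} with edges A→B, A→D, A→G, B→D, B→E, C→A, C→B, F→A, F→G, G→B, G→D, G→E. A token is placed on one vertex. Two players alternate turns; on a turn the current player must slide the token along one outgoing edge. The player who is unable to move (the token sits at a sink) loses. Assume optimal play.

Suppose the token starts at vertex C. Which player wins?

Label each position W (a win for the player to move) or L (a loss). A position with no legal move is L; any other position is W exactly when some move reaches an L, and L when every move reaches a W.
Every edge goes from a vertex to one that appears earlier in the order D, E, B, G, A, C, F, so processing vertices in that order labels each vertex after all of its successors.
D: no outgoing edge → L
E: no outgoing edge → L
B: W (go to E, an L position)
G: W (go to E, an L position)
A: W (go to D, an L position)
C: L (options A(W), B(W) are all W)
F: L (options A(W), G(W) are all W)
The starting position C is L: whatever the player to move does, the opponent receives a W position.

The second player wins.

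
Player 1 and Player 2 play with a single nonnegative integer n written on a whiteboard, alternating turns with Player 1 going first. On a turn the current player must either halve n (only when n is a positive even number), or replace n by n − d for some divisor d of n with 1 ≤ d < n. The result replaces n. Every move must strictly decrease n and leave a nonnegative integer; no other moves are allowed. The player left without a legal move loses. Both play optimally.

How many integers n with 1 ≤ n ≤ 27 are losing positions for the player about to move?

Work bottom-up. With no move the player to move loses. Otherwise the position is W if at least one move leads to an L position for the opponent, and L if every move leads to a W.
n=0: no move → L
n=1: no move → L
n=2: →1(L), so W
n=3: →2(W) only, which is W, so L
n=4: →3(L), so W
n=5: →4(W) only, which is W, so L
n=6: →3(L), so W
n=7: →6(W) only, which is W, so L
n=8: →7(L), so W
n=9: →6(W), 8(W) — all W, so L
n=10: →5(L), so W
n=11: →10(W) only, which is W, so L
n=12: →9(L), so W
n=13: →12(W) only, which is W, so L
n=14: →7(L), so W
n=15: →10(W), 12(W), 14(W) — all W, so L
n=16: →15(L), so W
n=17: →16(W) only, which is W, so L
n=18: →9(L), so W
n=19: →18(W) only, which is W, so L
n=20: →15(L), so W
n=21: →14(W), 18(W), 20(W) — all W, so L
n=22: →11(L), so W
n=23: →22(W) only, which is W, so L
n=24: →21(L), so W
n=25: →20(W), 24(W) — all W, so L
n=26: →13(L), so W
n=27: →18(W), 24(W), 26(W) — all W, so L
L entries with 1 ≤ n ≤ 27 (n=0 is outside the asked range and is not counted): n = 1, 3, 5, 7, 9, 11, 13, 15, 17, 19, 21, 23, 25, 27; that makes 14.

14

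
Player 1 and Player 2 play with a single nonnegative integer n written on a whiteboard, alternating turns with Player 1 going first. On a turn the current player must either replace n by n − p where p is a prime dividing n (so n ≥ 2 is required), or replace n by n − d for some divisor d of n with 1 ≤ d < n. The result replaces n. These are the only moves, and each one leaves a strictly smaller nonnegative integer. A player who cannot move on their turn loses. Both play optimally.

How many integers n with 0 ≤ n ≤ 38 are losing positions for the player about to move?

10

Compute win/loss labels from the base case upward. A position with no move is L. Any other position is W if it can reach an L in one move, else L.
n=0: no move → L
n=1: no move → L
n=2: reaches L-position 0 → W
n=3: reaches L-position 0 → W
n=4: only reaches 2(W), 3(W), all W → L
n=5: reaches L-position 0 → W
n=6: reaches L-position 4 → W
n=7: reaches L-position 0 → W
n=8: reaches L-position 4 → W
n=9: only reaches 6(W), 8(W), all W → L
n=10: reaches L-position 9 → W
n=11: reaches L-position 0 → W
n=12: reaches L-position 9 → W
n=13: reaches L-position 0 → W
n=14: only reaches 7(W), 12(W), 13(W), all W → L
n=15: reaches L-position 14 → W
n=16: reaches L-position 14 → W
n=17: reaches L-position 0 → W
n=18: reaches L-position 9 → W
n=19: reaches L-position 0 → W
n=20: only reaches 10(W), 15(W), 16(W), 18(W), 19(W), all W → L
n=21: reaches L-position 14 → W
n=22: reaches L-position 20 → W
n=23: reaches L-position 0 → W
n=24: reaches L-position 20 → W
n=25: reaches L-position 20 → W
n=26: only reaches 13(W), 24(W), 25(W), all W → L
n=27: reaches L-position 26 → W
n=28: reaches L-position 14 → W
n=29: reaches L-position 0 → W
n=30: reaches L-position 20 → W
n=31: reaches L-position 0 → W
n=32: only reaches 16(W), 24(W), 28(W), 30(W), 31(W), all W → L
n=33: reaches L-position 32 → W
n=34: reaches L-position 32 → W
n=35: only reaches 28(W), 30(W), 34(W), all W → L
n=36: reaches L-position 32 → W
n=37: reaches L-position 0 → W
n=38: only reaches 19(W), 36(W), 37(W), all W → L
L entries with 0 ≤ n ≤ 38: n = 0, 1, 4, 9, 14, 20, 26, 32, 35, 38; that makes 10.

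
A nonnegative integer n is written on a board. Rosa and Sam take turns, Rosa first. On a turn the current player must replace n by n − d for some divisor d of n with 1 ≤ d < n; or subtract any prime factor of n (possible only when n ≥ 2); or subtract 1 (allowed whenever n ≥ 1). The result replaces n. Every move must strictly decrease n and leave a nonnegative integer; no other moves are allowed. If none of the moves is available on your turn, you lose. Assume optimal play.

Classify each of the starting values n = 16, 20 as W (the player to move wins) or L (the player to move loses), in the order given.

16: W, 20: L

Work bottom-up. With no move the player to move loses. Otherwise the position is W if at least one move leads to an L position for the opponent, and L if every move leads to a W.
n=0: no move → L
n=1: W (go to 0, an L position)
n=2: W (go to 0, an L position)
n=3: W (go to 0, an L position)
n=4: L (options 2(W), 3(W) are all W)
n=5: W (go to 0, an L position)
n=6: W (go to 4, an L position)
n=7: W (go to 0, an L position)
n=8: W (go to 4, an L position)
n=9: L (options 6(W), 8(W) are all W)
n=10: W (go to 9, an L position)
n=11: W (go to 0, an L position)
n=12: W (go to 9, an L position)
n=13: W (go to 0, an L position)
n=14: L (options 7(W), 12(W), 13(W) are all W)
n=15: W (go to 14, an L position)
n=16: W (go to 14, an L position)
n=17: W (go to 0, an L position)
n=18: W (go to 9, an L position)
n=19: W (go to 0, an L position)
n=20: L (options 10(W), 15(W), 16(W), 18(W), 19(W) are all W)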